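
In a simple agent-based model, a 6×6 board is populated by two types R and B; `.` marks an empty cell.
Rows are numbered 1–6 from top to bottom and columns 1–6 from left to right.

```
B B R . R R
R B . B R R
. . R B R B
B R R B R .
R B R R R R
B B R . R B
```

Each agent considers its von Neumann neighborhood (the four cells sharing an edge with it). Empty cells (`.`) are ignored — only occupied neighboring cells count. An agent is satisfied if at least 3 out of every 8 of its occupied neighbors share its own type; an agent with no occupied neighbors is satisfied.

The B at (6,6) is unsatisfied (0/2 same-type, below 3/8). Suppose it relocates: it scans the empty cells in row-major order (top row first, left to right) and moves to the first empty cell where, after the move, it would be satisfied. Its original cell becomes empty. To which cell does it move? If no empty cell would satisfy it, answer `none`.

Vacating (6,6). Empty cells in order:
  (1,4): 1/3 same-type → still unsatisfied.
  (2,3): 2/4 same-type → satisfied — stop here.

(2,3)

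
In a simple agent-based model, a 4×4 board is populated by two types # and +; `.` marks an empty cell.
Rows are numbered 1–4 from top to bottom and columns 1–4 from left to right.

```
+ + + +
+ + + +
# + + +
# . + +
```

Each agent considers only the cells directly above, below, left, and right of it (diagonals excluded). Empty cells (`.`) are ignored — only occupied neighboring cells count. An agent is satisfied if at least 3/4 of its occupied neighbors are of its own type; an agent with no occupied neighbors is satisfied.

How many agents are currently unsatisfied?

3

Row 1: (1,1)+ 2/2 ok · (1,2)+ 3/3 ok · (1,3)+ 3/3 ok · (1,4)+ 2/2 ok
Row 2: (2,1)+ 2/3 unhappy · (2,2)+ 4/4 ok · (2,3)+ 4/4 ok · (2,4)+ 3/3 ok
Row 3: (3,1)# 1/3 unhappy · (3,2)+ 2/3 unhappy · (3,3)+ 4/4 ok · (3,4)+ 3/3 ok
Row 4: (4,1)# 1/1 ok · (4,3)+ 2/2 ok · (4,4)+ 2/2 ok
Unsatisfied: (2,1), (3,1), (3,2) — 3 in total.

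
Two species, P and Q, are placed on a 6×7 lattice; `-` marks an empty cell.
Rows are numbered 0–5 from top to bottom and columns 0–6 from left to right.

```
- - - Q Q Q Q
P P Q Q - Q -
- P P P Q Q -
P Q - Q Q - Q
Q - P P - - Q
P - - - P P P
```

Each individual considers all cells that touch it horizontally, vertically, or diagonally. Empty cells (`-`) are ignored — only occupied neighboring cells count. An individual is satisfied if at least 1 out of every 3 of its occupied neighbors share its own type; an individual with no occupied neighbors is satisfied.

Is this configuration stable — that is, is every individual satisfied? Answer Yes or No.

Row 0: (0,3)Q 3/3 ✓ · (0,4)Q 4/4 ✓ · (0,5)Q 3/3 ✓ · (0,6)Q 2/2 ✓
Row 1: (1,0)P 2/2 ✓ · (1,1)P 3/4 ✓ · (1,2)Q 2/6 ✓ · (1,3)Q 4/6 ✓ · (1,5)Q 5/5 ✓
Row 2: (2,1)P 4/6 ✓ · (2,2)P 3/7 ✓ · (2,3)P 1/6 ✗ · (2,4)Q 5/6 ✓ · (2,5)Q 4/4 ✓
Row 3: (3,0)P 1/3 ✓ · (3,1)Q 1/5 ✗ · (3,3)Q 2/6 ✓ · (3,4)Q 3/5 ✓ · (3,6)Q 2/2 ✓
Row 4: (4,0)Q 1/3 ✓ · (4,2)P 1/3 ✓ · (4,3)P 2/4 ✓ · (4,6)Q 1/3 ✓
Row 5: (5,0)P 0/1 ✗ · (5,4)P 2/2 ✓ · (5,5)P 2/3 ✓ · (5,6)P 1/2 ✓
For instance (2,3) has only 1/6 same-type neighbors, below 1/3.

No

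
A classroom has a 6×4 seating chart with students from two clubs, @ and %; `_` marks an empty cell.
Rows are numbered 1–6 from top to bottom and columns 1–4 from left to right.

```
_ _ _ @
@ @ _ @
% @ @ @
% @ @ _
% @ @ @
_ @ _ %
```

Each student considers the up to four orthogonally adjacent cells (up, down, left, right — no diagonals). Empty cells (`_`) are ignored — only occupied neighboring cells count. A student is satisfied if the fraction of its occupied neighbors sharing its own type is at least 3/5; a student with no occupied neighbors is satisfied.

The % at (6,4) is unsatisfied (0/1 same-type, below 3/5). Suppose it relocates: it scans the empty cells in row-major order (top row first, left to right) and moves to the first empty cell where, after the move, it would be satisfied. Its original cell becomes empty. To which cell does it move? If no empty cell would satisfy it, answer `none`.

Vacating (6,4). Empty cells in order:
  (1,1): 0/1 same-type → still unsatisfied.
  (1,2): 0/1 same-type → still unsatisfied.
  (1,3): 0/1 same-type → still unsatisfied.
  (2,3): 0/3 same-type → still unsatisfied.
  (4,4): 0/3 same-type → still unsatisfied.
  (6,1): 1/2 same-type → still unsatisfied.
  (6,3): 0/2 same-type → still unsatisfied.

none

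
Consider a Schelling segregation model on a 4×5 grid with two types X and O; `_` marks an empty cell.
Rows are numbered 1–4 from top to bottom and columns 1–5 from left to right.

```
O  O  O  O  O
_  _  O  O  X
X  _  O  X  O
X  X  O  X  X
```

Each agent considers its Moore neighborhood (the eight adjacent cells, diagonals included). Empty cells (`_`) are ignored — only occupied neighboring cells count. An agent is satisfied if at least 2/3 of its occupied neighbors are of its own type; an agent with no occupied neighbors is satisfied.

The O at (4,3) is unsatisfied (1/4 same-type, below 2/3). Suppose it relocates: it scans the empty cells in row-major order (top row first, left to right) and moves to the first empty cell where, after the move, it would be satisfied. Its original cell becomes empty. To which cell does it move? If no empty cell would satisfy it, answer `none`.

(2,1)

Vacating (4,3). Empty cells in order:
  (2,1): 2/3 same-type → satisfied — stop here.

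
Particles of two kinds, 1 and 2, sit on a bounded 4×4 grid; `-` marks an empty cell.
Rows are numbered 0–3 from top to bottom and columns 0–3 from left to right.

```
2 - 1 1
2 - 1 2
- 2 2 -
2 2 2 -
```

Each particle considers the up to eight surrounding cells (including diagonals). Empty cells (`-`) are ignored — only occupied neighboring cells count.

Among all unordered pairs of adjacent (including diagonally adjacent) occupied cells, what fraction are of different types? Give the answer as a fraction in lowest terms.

Scan each occupied cell's neighbors to the right and below (and the two forward diagonals) so each pair is counted once.
Row 0: 2(0,0)–2(1,0)= 1(0,2)–1(0,3)= 1(0,2)–1(1,2)= 1(0,2)–2(1,3)≠ 1(0,3)–2(1,3)≠ 1(0,3)–1(1,2)=  → 2/6 unlike.
Row 1: 2(1,0)–2(2,1)= 1(1,2)–2(1,3)≠ 1(1,2)–2(2,2)≠ 1(1,2)–2(2,1)≠ 2(1,3)–2(2,2)=  → 3/5 unlike.
Row 2: 2(2,1)–2(2,2)= 2(2,1)–2(3,1)= 2(2,1)–2(3,2)= 2(2,1)–2(3,0)= 2(2,2)–2(3,2)= 2(2,2)–2(3,1)=  → 0/6 unlike.
Row 3: 2(3,0)–2(3,1)= 2(3,1)–2(3,2)=  → 0/2 unlike.
Total adjacent occupied pairs: 19; unlike-type pairs: 5.
5/19 is already in lowest terms.

5/19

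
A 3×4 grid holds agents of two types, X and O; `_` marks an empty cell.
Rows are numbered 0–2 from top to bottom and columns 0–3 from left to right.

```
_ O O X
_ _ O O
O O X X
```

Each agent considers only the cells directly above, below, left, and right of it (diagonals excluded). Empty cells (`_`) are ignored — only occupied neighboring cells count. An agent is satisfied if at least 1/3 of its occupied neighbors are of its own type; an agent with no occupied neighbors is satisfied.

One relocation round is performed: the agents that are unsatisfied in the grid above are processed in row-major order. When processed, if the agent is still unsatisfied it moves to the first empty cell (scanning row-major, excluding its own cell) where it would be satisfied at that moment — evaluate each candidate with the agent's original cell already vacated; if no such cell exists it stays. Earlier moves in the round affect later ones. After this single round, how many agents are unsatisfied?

Initially unsatisfied (in order): (0,3).
  (0,3): no empty cell satisfies it; stays.
Resulting grid:
_ O O X
_ _ O O
O O X X
Unsatisfied now: (0,3).

1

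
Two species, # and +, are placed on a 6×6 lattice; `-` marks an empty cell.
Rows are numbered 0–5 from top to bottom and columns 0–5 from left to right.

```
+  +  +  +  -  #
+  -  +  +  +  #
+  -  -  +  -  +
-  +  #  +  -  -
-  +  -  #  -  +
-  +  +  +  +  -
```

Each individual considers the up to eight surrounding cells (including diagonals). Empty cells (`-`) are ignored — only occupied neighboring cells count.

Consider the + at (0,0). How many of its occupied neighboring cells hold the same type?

2

Occupied neighbors of (0,0): (0,1)=+, (1,0)=+.
Same type (+): 2 of 2.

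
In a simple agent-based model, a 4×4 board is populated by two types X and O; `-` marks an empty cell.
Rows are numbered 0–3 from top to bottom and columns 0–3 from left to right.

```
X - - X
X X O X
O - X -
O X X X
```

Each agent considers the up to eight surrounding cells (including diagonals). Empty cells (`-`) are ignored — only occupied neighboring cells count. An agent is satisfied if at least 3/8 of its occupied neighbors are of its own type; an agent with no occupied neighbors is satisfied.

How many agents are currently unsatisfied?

(0,0)X 2/2 ✓
(0,3)X 1/2 ✓
(1,0)X 2/3 ✓
(1,1)X 3/5 ✓
(1,2)O 0/4 ✗
(1,3)X 2/3 ✓
(2,0)O 1/4 ✗
(2,2)X 5/6 ✓
(3,0)O 1/2 ✓
(3,1)X 2/4 ✓
(3,2)X 3/3 ✓
(3,3)X 2/2 ✓
Unsatisfied: (1,2), (2,0) — 2 in total.

2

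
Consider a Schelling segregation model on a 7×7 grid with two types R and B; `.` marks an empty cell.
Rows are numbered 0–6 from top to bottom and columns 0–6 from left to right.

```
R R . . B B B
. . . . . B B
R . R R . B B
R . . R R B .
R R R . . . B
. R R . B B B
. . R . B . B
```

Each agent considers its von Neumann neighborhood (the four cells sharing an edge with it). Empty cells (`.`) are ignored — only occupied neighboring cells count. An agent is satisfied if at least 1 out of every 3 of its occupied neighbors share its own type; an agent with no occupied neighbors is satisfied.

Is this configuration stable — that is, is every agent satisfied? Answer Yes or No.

Yes

(0,0)R 1/1 ✓
(0,1)R 1/1 ✓
(0,4)B 1/1 ✓
(0,5)B 3/3 ✓
(0,6)B 2/2 ✓
(1,5)B 3/3 ✓
(1,6)B 3/3 ✓
(2,0)R 1/1 ✓
(2,2)R 1/1 ✓
(2,3)R 2/2 ✓
(2,5)B 3/3 ✓
(2,6)B 2/2 ✓
(3,0)R 2/2 ✓
(3,3)R 2/2 ✓
(3,4)R 1/2 ✓
(3,5)B 1/2 ✓
(4,0)R 2/2 ✓
(4,1)R 3/3 ✓
(4,2)R 2/2 ✓
(4,6)B 1/1 ✓
(5,1)R 2/2 ✓
(5,2)R 3/3 ✓
(5,4)B 2/2 ✓
(5,5)B 2/2 ✓
(5,6)B 3/3 ✓
(6,2)R 1/1 ✓
(6,4)B 1/1 ✓
(6,6)B 1/1 ✓
All meet the threshold, so the configuration is stable.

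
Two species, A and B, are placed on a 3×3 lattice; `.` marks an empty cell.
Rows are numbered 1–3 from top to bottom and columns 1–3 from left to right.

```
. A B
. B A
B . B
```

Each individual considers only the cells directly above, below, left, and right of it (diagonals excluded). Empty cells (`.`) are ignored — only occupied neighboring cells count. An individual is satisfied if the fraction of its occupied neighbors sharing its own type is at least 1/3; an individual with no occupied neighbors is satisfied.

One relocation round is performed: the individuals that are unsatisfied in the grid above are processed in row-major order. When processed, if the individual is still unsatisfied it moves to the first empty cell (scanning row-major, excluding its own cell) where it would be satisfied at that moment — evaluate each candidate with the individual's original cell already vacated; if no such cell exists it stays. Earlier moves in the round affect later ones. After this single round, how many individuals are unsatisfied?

Initially unsatisfied (in order): (1,2), (1,3), (2,2), (2,3), (3,3).
  (1,2) → (1,1).
  (1,3) → (1,2).
  (2,2): now satisfied by earlier moves; stays.
  (2,3) → (2,1).
  (3,3): now satisfied by earlier moves; stays.
Resulting grid:
A B .
A B .
B . B
Unsatisfied now: (3,1).

1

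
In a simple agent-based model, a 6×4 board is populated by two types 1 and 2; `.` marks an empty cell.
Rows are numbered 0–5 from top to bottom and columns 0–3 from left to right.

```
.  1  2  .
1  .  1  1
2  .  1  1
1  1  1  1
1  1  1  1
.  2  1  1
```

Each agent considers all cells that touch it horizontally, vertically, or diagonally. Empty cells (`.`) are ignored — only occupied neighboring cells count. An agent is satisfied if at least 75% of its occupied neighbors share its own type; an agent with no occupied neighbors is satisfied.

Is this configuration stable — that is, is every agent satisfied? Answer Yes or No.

No

(0,1)1 2/3 ✗
(0,2)2 0/3 ✗
(1,0)1 1/2 ✗
(1,2)1 4/5 ✓
(1,3)1 3/4 ✓
(2,0)2 0/3 ✗
(2,2)1 6/6 ✓
(2,3)1 5/5 ✓
(3,0)1 3/4 ✓
(3,1)1 6/7 ✓
(3,2)1 7/7 ✓
(3,3)1 5/5 ✓
(4,0)1 3/4 ✓
(4,1)1 6/7 ✓
(4,2)1 7/8 ✓
(4,3)1 5/5 ✓
(5,1)2 0/4 ✗
(5,2)1 4/5 ✓
(5,3)1 3/3 ✓
For instance (0,1) has only 2/3 same-type neighbors, below 3/4.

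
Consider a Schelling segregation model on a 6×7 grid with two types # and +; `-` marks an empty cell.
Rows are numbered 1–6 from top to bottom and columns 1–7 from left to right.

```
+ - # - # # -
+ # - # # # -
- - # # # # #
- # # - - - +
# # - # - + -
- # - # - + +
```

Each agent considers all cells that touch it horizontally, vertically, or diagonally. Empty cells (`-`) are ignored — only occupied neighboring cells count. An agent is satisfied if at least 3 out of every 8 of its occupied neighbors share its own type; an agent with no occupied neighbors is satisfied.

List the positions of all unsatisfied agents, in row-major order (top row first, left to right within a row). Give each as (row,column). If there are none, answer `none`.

(4,7)

Row 1: (1,1)+ 1/2 ✓ · (1,3)# 2/2 ✓ · (1,5)# 4/4 ✓ · (1,6)# 3/3 ✓
Row 2: (2,1)+ 1/2 ✓ · (2,2)# 2/4 ✓ · (2,4)# 6/6 ✓ · (2,5)# 7/7 ✓ · (2,6)# 6/6 ✓
Row 3: (3,3)# 5/5 ✓ · (3,4)# 5/5 ✓ · (3,5)# 5/5 ✓ · (3,6)# 4/5 ✓ · (3,7)# 2/3 ✓
Row 4: (4,2)# 4/4 ✓ · (4,3)# 5/5 ✓ · (4,7)+ 1/3 ✗
Row 5: (5,1)# 3/3 ✓ · (5,2)# 4/4 ✓ · (5,4)# 2/2 ✓ · (5,6)+ 3/3 ✓
Row 6: (6,2)# 2/2 ✓ · (6,4)# 1/1 ✓ · (6,6)+ 2/2 ✓ · (6,7)+ 2/2 ✓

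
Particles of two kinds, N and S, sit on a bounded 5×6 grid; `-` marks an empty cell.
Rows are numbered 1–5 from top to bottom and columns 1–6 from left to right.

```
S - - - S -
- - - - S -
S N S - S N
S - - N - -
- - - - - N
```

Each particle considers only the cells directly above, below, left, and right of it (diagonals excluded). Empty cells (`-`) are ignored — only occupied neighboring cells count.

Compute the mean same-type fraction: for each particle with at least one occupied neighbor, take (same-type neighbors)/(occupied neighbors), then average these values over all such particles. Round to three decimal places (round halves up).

Row 1: (1,1)S — no occupied neighbors · (1,5)S 1/1
Row 2: (2,5)S 2/2
Row 3: (3,1)S 1/2 · (3,2)N 0/2 · (3,3)S 0/1 · (3,5)S 1/2 · (3,6)N 0/1
Row 4: (4,1)S 1/1 · (4,4)N — no occupied neighbors
Row 5: (5,6)N — no occupied neighbors
Sum over 8 particles: 1/1 + 2/2 + 1/2 + 0/2 + 0/1 + 1/2 + 0/1 + 1/1 = 4; mean = 4 ÷ 8 = 1/2 = 0.5 → 0.500.

0.500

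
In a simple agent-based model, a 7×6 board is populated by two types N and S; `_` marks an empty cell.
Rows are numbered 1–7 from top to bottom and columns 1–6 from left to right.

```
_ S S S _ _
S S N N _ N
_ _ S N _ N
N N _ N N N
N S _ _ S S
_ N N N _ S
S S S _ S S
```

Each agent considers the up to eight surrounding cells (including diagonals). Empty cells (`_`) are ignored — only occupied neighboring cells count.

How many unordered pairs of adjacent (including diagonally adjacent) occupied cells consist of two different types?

29

Scan each occupied cell's neighbors to the right and below (and the two forward diagonals) so each pair is counted once.
From row 1: 5 unlike of 10 pairs (running 5/10).
From row 2: 3 unlike of 9 pairs (running 8/19).
From row 3: 3 unlike of 7 pairs (running 11/26).
From row 4: 7 unlike of 12 pairs (running 18/38).
From row 5: 4 unlike of 8 pairs (running 22/46).
From row 6: 7 unlike of 11 pairs (running 29/57).
From row 7: 0 unlike of 3 pairs (running 29/60).
Total adjacent occupied pairs: 60; unlike-type pairs: 29.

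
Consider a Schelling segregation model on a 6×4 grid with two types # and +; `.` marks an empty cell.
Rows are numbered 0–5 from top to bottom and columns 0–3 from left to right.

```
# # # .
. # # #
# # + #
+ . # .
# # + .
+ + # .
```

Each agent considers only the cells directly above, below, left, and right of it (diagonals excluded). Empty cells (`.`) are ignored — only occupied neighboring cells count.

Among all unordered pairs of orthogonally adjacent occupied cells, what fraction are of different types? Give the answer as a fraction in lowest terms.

12/23

Scan each occupied cell's neighbors to the right and below so each pair is counted once.
Row 0: #(0,0)–#(0,1)= #(0,1)–#(0,2)= #(0,1)–#(1,1)= #(0,2)–#(1,2)=  → 0/4 unlike.
Row 1: #(1,1)–#(1,2)= #(1,1)–#(2,1)= #(1,2)–#(1,3)= #(1,2)–+(2,2)≠ #(1,3)–#(2,3)=  → 1/5 unlike.
Row 2: #(2,0)–#(2,1)= #(2,0)–+(3,0)≠ #(2,1)–+(2,2)≠ +(2,2)–#(2,3)≠ +(2,2)–#(3,2)≠  → 4/5 unlike.
Row 3: +(3,0)–#(4,0)≠ #(3,2)–+(4,2)≠  → 2/2 unlike.
Row 4: #(4,0)–#(4,1)= #(4,0)–+(5,0)≠ #(4,1)–+(4,2)≠ #(4,1)–+(5,1)≠ +(4,2)–#(5,2)≠  → 4/5 unlike.
Row 5: +(5,0)–+(5,1)= +(5,1)–#(5,2)≠  → 1/2 unlike.
Total adjacent occupied pairs: 23; unlike-type pairs: 12.
12/23 is already in lowest terms.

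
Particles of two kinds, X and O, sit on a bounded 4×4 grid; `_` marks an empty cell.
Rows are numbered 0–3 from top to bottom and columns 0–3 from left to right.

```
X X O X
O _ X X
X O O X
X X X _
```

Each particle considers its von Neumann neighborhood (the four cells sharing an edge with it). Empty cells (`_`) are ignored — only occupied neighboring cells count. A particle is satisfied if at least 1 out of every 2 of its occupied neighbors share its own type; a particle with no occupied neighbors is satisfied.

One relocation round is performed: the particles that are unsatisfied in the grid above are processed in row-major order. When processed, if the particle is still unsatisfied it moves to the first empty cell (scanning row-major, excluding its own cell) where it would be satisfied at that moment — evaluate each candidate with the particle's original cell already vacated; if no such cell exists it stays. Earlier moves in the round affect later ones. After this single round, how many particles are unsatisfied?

Initially unsatisfied (in order): (0,2), (1,0), (1,2), (2,0), (2,1), (2,2).
  (0,2) → (1,1).
  (1,0): no empty cell satisfies it; stays.
  (1,2) → (0,2).
  (2,0) → (1,2).
  (2,1): now satisfied by earlier moves; stays.
  (2,2) → (2,0).
Resulting grid:
X X X X
O O X X
O O _ X
X X X _
All satisfied now.

0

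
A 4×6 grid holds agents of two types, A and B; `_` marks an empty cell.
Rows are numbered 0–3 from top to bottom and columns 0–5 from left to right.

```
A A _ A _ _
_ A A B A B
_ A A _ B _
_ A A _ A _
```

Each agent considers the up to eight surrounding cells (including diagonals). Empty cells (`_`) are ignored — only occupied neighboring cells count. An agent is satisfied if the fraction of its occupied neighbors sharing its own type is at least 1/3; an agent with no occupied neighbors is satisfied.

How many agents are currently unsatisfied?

3

(0,0)A 2/2 satisfied
(0,1)A 3/3 satisfied
(0,3)A 2/3 satisfied
(1,1)A 5/5 satisfied
(1,2)A 5/6 satisfied
(1,3)B 1/5 not
(1,4)A 1/4 not
(1,5)B 1/2 satisfied
(2,1)A 5/5 satisfied
(2,2)A 5/6 satisfied
(2,4)B 2/4 satisfied
(3,1)A 3/3 satisfied
(3,2)A 3/3 satisfied
(3,4)A 0/1 not
Unsatisfied: (1,3), (1,4), (3,4) — 3 in total.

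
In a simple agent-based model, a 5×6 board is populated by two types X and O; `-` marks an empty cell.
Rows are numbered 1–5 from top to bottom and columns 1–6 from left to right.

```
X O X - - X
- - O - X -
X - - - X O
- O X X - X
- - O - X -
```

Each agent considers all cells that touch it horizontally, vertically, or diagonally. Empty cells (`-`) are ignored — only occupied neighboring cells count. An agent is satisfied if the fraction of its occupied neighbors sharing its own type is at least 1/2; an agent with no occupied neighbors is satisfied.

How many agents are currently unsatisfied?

8

Row 1: (1,1)X 0/1 ✗ · (1,2)O 1/3 ✗ · (1,3)X 0/2 ✗ · (1,6)X 1/1 ✓
Row 2: (2,3)O 1/2 ✓ · (2,5)X 2/3 ✓
Row 3: (3,1)X 0/1 ✗ · (3,5)X 3/4 ✓ · (3,6)O 0/3 ✗
Row 4: (4,2)O 1/3 ✗ · (4,3)X 1/3 ✗ · (4,4)X 3/4 ✓ · (4,6)X 2/3 ✓
Row 5: (5,3)O 1/3 ✗ · (5,5)X 2/2 ✓
Unsatisfied: (1,1), (1,2), (1,3), (3,1), (3,6), (4,2), (4,3), (5,3) — 8 in total.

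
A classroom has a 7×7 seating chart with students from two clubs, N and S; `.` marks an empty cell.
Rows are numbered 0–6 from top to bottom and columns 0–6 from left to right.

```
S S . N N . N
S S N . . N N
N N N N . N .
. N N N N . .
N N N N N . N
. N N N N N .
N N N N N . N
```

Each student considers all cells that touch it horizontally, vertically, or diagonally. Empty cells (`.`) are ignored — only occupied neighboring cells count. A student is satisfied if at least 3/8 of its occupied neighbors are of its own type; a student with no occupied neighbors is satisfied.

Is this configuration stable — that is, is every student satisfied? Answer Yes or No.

Yes

Row 0: (0,0)S 3/3 satisfied · (0,1)S 3/4 satisfied · (0,3)N 2/2 satisfied · (0,4)N 2/2 satisfied · (0,6)N 2/2 satisfied
Row 1: (1,0)S 3/5 satisfied · (1,1)S 3/7 satisfied · (1,2)N 4/6 satisfied · (1,5)N 4/4 satisfied · (1,6)N 3/3 satisfied
Row 2: (2,0)N 2/4 satisfied · (2,1)N 5/7 satisfied · (2,2)N 6/7 satisfied · (2,3)N 5/5 satisfied · (2,5)N 3/3 satisfied
Row 3: (3,1)N 7/7 satisfied · (3,2)N 8/8 satisfied · (3,3)N 7/7 satisfied · (3,4)N 5/5 satisfied
Row 4: (4,0)N 3/3 satisfied · (4,1)N 6/6 satisfied · (4,2)N 8/8 satisfied · (4,3)N 8/8 satisfied · (4,4)N 6/6 satisfied · (4,6)N 1/1 satisfied
Row 5: (5,1)N 7/7 satisfied · (5,2)N 8/8 satisfied · (5,3)N 8/8 satisfied · (5,4)N 6/6 satisfied · (5,5)N 5/5 satisfied
Row 6: (6,0)N 2/2 satisfied · (6,1)N 4/4 satisfied · (6,2)N 5/5 satisfied · (6,3)N 5/5 satisfied · (6,4)N 4/4 satisfied · (6,6)N 1/1 satisfied
All meet the threshold, so the configuration is stable.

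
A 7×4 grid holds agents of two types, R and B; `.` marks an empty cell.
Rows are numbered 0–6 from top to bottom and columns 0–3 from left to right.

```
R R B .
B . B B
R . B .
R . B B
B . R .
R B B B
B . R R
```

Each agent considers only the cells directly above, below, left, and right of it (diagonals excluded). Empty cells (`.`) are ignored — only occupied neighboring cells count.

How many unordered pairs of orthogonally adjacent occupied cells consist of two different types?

Scan each occupied cell's neighbors to the right and below so each pair is counted once.
From row 0: 2 unlike of 4 pairs (running 2/4).
From row 1: 1 unlike of 3 pairs (running 3/7).
From row 2: 0 unlike of 2 pairs (running 3/9).
From row 3: 2 unlike of 3 pairs (running 5/12).
From row 4: 2 unlike of 2 pairs (running 7/14).
From row 5: 4 unlike of 6 pairs (running 11/20).
From row 6: 0 unlike of 1 pairs (running 11/21).
Total adjacent occupied pairs: 21; unlike-type pairs: 11.

11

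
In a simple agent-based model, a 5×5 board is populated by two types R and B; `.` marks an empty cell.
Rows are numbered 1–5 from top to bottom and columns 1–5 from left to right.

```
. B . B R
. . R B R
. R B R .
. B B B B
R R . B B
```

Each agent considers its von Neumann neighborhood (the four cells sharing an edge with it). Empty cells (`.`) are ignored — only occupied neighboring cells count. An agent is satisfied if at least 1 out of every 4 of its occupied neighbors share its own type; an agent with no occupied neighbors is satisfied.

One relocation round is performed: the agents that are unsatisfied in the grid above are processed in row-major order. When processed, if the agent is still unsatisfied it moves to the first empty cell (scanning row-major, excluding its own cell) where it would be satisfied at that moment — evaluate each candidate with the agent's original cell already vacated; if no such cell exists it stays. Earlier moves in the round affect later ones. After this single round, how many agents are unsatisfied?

Initially unsatisfied (in order): (2,3), (3,2), (3,4).
  (2,3) → (2,1).
  (3,2) → (1,1).
  (3,4) → (2,2).
Resulting grid:
R B . B R
R R . B R
. . B . .
. B B B B
R R . B B
Unsatisfied now: (1,2).

1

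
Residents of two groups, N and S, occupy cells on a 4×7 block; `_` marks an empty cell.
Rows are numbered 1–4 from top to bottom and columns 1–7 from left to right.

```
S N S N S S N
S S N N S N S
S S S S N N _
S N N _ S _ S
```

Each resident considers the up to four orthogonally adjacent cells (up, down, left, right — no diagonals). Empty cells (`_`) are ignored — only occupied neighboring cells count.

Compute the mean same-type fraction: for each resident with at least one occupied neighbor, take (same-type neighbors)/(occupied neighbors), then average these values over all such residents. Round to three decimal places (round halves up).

Row 1: (1,1)S 1/2 · (1,2)N 0/3 · (1,3)S 0/3 · (1,4)N 1/3 · (1,5)S 2/3 · (1,6)S 1/3 · (1,7)N 0/2
Row 2: (2,1)S 3/3 · (2,2)S 2/4 · (2,3)N 1/4 · (2,4)N 2/4 · (2,5)S 1/4 · (2,6)N 1/4 · (2,7)S 0/2
Row 3: (3,1)S 3/3 · (3,2)S 3/4 · (3,3)S 2/4 · (3,4)S 1/3 · (3,5)N 1/4 · (3,6)N 2/2
Row 4: (4,1)S 1/2 · (4,2)N 1/3 · (4,3)N 1/2 · (4,5)S 0/1 · (4,7)S — no occupied neighbors
Sum over 24 residents: 1/2 + 0/3 + 0/3 + 1/3 + 2/3 + 1/3 + 0/2 + 3/3 + 2/4 + 1/4 + 2/4 + 1/4 + 1/4 + 0/2 + 3/3 + 3/4 + 2/4 + 1/3 + 1/4 + 2/2 + 1/2 + 1/3 + 1/2 + 0/1 = 39/4; mean = 39/4 ÷ 24 = 13/32 = 0.40625 → 0.406.

0.406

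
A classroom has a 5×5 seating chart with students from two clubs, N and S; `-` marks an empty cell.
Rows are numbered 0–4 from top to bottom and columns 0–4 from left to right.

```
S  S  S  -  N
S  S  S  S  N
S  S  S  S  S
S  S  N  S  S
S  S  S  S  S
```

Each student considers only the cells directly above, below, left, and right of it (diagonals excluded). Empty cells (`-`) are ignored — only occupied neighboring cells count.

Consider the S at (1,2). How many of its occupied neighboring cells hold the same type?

4

Occupied neighbors of (1,2): (0,2)=S, (2,2)=S, (1,1)=S, (1,3)=S.
Same type (S): 4 of 4.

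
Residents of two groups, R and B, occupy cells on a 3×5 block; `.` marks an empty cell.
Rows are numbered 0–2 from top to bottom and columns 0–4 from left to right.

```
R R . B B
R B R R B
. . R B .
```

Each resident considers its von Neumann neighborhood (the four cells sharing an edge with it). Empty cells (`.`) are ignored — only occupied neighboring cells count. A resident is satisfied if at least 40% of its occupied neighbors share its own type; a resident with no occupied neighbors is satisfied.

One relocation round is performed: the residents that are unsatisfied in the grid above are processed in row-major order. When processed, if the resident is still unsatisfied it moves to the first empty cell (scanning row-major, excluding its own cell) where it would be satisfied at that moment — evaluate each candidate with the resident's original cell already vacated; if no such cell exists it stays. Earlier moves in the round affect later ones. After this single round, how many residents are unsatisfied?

0

Initially unsatisfied (in order): (1,1), (1,3), (2,3).
  (1,1) → (2,4).
  (1,3) → (0,2).
  (2,3): now satisfied by earlier moves; stays.
Resulting grid:
R R R B B
R . R . B
. . R B B
All satisfied now.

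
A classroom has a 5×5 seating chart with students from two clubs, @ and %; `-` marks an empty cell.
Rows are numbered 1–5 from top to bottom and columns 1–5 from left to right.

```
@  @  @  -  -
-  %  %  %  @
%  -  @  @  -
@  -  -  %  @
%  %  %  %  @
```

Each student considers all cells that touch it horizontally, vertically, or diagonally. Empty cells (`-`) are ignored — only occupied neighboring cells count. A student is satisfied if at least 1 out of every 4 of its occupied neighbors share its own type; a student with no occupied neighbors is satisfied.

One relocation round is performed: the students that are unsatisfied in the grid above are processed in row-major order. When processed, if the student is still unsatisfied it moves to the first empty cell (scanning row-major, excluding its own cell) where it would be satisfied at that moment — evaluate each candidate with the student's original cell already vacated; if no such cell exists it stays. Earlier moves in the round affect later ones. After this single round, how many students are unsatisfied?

Initially unsatisfied (in order): (2,4), (3,3), (4,1).
  (2,4) → (1,4).
  (3,3): now satisfied by earlier moves; stays.
  (4,1) → (1,5).
Resulting grid:
@ @ @ % @
- % % - @
% - @ @ -
- - - % @
% % % % @
All satisfied now.

0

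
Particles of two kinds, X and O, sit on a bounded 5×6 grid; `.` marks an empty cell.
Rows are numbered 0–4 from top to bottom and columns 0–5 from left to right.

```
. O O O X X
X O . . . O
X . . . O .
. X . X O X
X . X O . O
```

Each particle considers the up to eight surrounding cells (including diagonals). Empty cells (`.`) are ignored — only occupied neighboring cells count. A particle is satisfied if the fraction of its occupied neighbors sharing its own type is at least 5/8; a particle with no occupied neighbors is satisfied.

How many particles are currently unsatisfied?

12

Row 0: (0,1)O 2/3 ✓ · (0,2)O 3/3 ✓ · (0,3)O 1/2 ✗ · (0,4)X 1/3 ✗ · (0,5)X 1/2 ✗
Row 1: (1,0)X 1/3 ✗ · (1,1)O 2/4 ✗ · (1,5)O 1/3 ✗
Row 2: (2,0)X 2/3 ✓ · (2,4)O 2/4 ✗
Row 3: (3,1)X 3/3 ✓ · (3,3)X 1/4 ✗ · (3,4)O 3/5 ✗ · (3,5)X 0/3 ✗
Row 4: (4,0)X 1/1 ✓ · (4,2)X 2/3 ✓ · (4,3)O 1/3 ✗ · (4,5)O 1/2 ✗
Unsatisfied: (0,3), (0,4), (0,5), (1,0), (1,1), (1,5), (2,4), (3,3), (3,4), (3,5), (4,3), (4,5) — 12 in total.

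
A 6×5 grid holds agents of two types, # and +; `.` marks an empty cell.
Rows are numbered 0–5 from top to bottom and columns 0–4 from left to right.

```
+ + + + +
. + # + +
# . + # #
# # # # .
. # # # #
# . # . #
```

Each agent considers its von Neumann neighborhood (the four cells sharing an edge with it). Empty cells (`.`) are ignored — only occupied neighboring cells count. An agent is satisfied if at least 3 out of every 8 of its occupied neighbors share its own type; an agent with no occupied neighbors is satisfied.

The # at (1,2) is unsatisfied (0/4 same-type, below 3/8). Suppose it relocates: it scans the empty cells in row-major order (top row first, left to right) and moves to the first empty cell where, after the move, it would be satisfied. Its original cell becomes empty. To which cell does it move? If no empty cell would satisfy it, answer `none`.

(2,1)

Vacating (1,2). Empty cells in order:
  (1,0): 1/3 same-type → still unsatisfied.
  (2,1): 2/4 same-type → satisfied — stop here.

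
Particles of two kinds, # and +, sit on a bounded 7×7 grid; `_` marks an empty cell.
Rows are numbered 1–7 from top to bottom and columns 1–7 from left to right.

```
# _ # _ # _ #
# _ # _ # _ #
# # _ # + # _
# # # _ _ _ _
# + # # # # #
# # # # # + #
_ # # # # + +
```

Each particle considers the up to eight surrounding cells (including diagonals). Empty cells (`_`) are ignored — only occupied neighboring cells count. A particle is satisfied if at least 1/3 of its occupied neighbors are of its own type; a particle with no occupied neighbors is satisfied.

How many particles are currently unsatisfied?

3

(1,1)# 1/1 ✓
(1,3)# 1/1 ✓
(1,5)# 1/1 ✓
(1,7)# 1/1 ✓
(2,1)# 3/3 ✓
(2,3)# 3/3 ✓
(2,5)# 3/4 ✓
(2,7)# 2/2 ✓
(3,1)# 4/4 ✓
(3,2)# 6/6 ✓
(3,4)# 3/4 ✓
(3,5)+ 0/3 ✗
(3,6)# 2/3 ✓
(4,1)# 4/5 ✓
(4,2)# 6/7 ✓
(4,3)# 5/6 ✓
(5,1)# 4/5 ✓
(5,2)+ 0/8 ✗
(5,3)# 6/7 ✓
(5,4)# 6/6 ✓
(5,5)# 4/5 ✓
(5,6)# 4/5 ✓
(5,7)# 2/3 ✓
(6,1)# 3/4 ✓
(6,2)# 6/7 ✓
(6,3)# 7/8 ✓
(6,4)# 8/8 ✓
(6,5)# 6/8 ✓
(6,6)+ 2/8 ✗
(6,7)# 2/5 ✓
(7,2)# 4/4 ✓
(7,3)# 5/5 ✓
(7,4)# 5/5 ✓
(7,5)# 3/5 ✓
(7,6)+ 2/5 ✓
(7,7)+ 2/3 ✓
Unsatisfied: (3,5), (5,2), (6,6) — 3 in total.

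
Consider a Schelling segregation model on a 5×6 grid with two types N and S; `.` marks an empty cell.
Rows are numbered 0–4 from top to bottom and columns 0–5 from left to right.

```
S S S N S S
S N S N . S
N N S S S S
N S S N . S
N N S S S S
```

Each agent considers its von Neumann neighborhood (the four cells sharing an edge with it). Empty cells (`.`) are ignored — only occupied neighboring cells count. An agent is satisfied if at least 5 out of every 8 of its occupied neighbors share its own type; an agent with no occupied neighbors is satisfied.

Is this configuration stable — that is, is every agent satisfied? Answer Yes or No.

Row 0: (0,0)S 2/2 ok · (0,1)S 2/3 ok · (0,2)S 2/3 ok · (0,3)N 1/3 unhappy · (0,4)S 1/2 unhappy · (0,5)S 2/2 ok
Row 1: (1,0)S 1/3 unhappy · (1,1)N 1/4 unhappy · (1,2)S 2/4 unhappy · (1,3)N 1/3 unhappy · (1,5)S 2/2 ok
Row 2: (2,0)N 2/3 ok · (2,1)N 2/4 unhappy · (2,2)S 3/4 ok · (2,3)S 2/4 unhappy · (2,4)S 2/2 ok · (2,5)S 3/3 ok
Row 3: (3,0)N 2/3 ok · (3,1)S 1/4 unhappy · (3,2)S 3/4 ok · (3,3)N 0/3 unhappy · (3,5)S 2/2 ok
Row 4: (4,0)N 2/2 ok · (4,1)N 1/3 unhappy · (4,2)S 2/3 ok · (4,3)S 2/3 ok · (4,4)S 2/2 ok · (4,5)S 2/2 ok
For instance (0,3) has only 1/3 same-type neighbors, below 5/8.

No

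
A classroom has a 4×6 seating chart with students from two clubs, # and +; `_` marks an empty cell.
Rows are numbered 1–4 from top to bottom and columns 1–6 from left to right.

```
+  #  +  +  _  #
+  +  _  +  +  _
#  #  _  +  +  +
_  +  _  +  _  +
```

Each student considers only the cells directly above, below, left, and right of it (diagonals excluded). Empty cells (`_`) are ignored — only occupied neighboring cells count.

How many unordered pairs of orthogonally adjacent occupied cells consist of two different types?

Scan each occupied cell's neighbors to the right and below so each pair is counted once.
Row 1: +(1,1)–#(1,2)≠ +(1,1)–+(2,1)= #(1,2)–+(1,3)≠ #(1,2)–+(2,2)≠ +(1,3)–+(1,4)= +(1,4)–+(2,4)=  → 3/6 unlike.
Row 2: +(2,1)–+(2,2)= +(2,1)–#(3,1)≠ +(2,2)–#(3,2)≠ +(2,4)–+(2,5)= +(2,4)–+(3,4)= +(2,5)–+(3,5)=  → 2/6 unlike.
Row 3: #(3,1)–#(3,2)= #(3,2)–+(4,2)≠ +(3,4)–+(3,5)= +(3,4)–+(4,4)= +(3,5)–+(3,6)= +(3,6)–+(4,6)=  → 1/6 unlike.
Total adjacent occupied pairs: 18; unlike-type pairs: 6.

6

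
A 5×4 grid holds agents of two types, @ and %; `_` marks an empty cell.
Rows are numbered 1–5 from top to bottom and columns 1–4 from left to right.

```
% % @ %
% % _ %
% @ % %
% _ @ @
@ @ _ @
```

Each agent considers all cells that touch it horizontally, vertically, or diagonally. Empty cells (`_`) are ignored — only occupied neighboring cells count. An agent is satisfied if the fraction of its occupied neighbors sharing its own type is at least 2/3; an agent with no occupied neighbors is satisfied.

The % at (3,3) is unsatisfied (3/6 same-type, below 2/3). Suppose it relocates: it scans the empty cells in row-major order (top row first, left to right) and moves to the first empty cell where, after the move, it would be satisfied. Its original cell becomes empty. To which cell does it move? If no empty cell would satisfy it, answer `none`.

Vacating (3,3). Empty cells in order:
  (2,3): 5/7 same-type → satisfied — stop here.

(2,3)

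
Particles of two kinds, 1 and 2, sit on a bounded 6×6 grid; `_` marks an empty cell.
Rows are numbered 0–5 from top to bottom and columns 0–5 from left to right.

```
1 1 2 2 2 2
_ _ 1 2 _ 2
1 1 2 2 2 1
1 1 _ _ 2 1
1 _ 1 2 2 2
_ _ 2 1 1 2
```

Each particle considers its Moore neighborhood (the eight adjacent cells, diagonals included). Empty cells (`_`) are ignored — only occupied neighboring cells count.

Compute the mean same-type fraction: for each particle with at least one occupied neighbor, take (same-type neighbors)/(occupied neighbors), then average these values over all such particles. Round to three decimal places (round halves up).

(0,0)1 1/1
(0,1)1 2/3
(0,2)2 2/4
(0,3)2 3/4
(0,4)2 4/4
(0,5)2 2/2
(1,2)1 2/7
(1,3)2 6/7
(1,5)2 3/4
(2,0)1 3/3
(2,1)1 4/5
(2,2)2 2/5
(2,3)2 4/5
(2,4)2 4/6
(2,5)1 1/4
(3,0)1 4/4
(3,1)1 5/6
(3,4)2 5/7
(3,5)1 1/5
(4,0)1 2/2
(4,2)1 2/4
(4,3)2 3/6
(4,4)2 4/7
(4,5)2 3/5
(5,2)2 1/3
(5,3)1 2/5
(5,4)1 1/5
(5,5)2 2/3
Sum over 28 particles: 1/1 + 2/3 + 2/4 + 3/4 + 4/4 + 2/2 + 2/7 + 6/7 + 3/4 + 3/3 + 4/5 + 2/5 + 4/5 + 4/6 + 1/4 + 4/4 + 5/6 + 5/7 + 1/5 + 2/2 + 2/4 + 3/6 + 4/7 + 3/5 + 1/3 + 2/5 + 1/5 + 2/3 = 7663/420; mean = 7663/420 ÷ 28 = 7663/11760 = 0.651615… → 0.652.

0.652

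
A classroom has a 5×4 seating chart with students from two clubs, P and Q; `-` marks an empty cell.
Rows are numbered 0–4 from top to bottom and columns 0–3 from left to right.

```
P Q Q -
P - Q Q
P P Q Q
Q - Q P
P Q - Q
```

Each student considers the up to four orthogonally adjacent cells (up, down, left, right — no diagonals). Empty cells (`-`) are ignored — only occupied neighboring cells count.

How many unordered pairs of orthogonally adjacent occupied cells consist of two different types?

8

Scan each occupied cell's neighbors to the right and below so each pair is counted once.
Row 0: P(0,0)–Q(0,1)≠ P(0,0)–P(1,0)= Q(0,1)–Q(0,2)= Q(0,2)–Q(1,2)=  → 1/4 unlike.
Row 1: P(1,0)–P(2,0)= Q(1,2)–Q(1,3)= Q(1,2)–Q(2,2)= Q(1,3)–Q(2,3)=  → 0/4 unlike.
Row 2: P(2,0)–P(2,1)= P(2,0)–Q(3,0)≠ P(2,1)–Q(2,2)≠ Q(2,2)–Q(2,3)= Q(2,2)–Q(3,2)= Q(2,3)–P(3,3)≠  → 3/6 unlike.
Row 3: Q(3,0)–P(4,0)≠ Q(3,2)–P(3,3)≠ P(3,3)–Q(4,3)≠  → 3/3 unlike.
Row 4: P(4,0)–Q(4,1)≠  → 1/1 unlike.
Total adjacent occupied pairs: 18; unlike-type pairs: 8.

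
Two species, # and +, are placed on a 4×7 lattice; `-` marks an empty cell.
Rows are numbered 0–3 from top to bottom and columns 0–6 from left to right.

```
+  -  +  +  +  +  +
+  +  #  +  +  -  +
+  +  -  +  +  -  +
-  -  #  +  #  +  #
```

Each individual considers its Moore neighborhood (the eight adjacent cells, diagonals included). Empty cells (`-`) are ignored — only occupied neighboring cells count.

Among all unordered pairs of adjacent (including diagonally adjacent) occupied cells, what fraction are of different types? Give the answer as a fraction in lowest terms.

Scan each occupied cell's neighbors to the right and below (and the two forward diagonals) so each pair is counted once.
Row 0: +(0,0)–+(1,0)= +(0,0)–+(1,1)= +(0,2)–+(0,3)= +(0,2)–#(1,2)≠ +(0,2)–+(1,3)= +(0,2)–+(1,1)= +(0,3)–+(0,4)= +(0,3)–+(1,3)= +(0,3)–+(1,4)= +(0,3)–#(1,2)≠ +(0,4)–+(0,5)= +(0,4)–+(1,4)= +(0,4)–+(1,3)= +(0,5)–+(0,6)= +(0,5)–+(1,6)= +(0,5)–+(1,4)= +(0,6)–+(1,6)=  → 2/17 unlike.
Row 1: +(1,0)–+(1,1)= +(1,0)–+(2,0)= +(1,0)–+(2,1)= +(1,1)–#(1,2)≠ +(1,1)–+(2,1)= +(1,1)–+(2,0)= #(1,2)–+(1,3)≠ #(1,2)–+(2,3)≠ #(1,2)–+(2,1)≠ +(1,3)–+(1,4)= +(1,3)–+(2,3)= +(1,3)–+(2,4)= +(1,4)–+(2,4)= +(1,4)–+(2,3)= +(1,6)–+(2,6)=  → 4/15 unlike.
Row 2: +(2,0)–+(2,1)= +(2,1)–#(3,2)≠ +(2,3)–+(2,4)= +(2,3)–+(3,3)= +(2,3)–#(3,4)≠ +(2,3)–#(3,2)≠ +(2,4)–#(3,4)≠ +(2,4)–+(3,5)= +(2,4)–+(3,3)= +(2,6)–#(3,6)≠ +(2,6)–+(3,5)=  → 5/11 unlike.
Row 3: #(3,2)–+(3,3)≠ +(3,3)–#(3,4)≠ #(3,4)–+(3,5)≠ +(3,5)–#(3,6)≠  → 4/4 unlike.
Total adjacent occupied pairs: 47; unlike-type pairs: 15.
15/47 is already in lowest terms.

15/47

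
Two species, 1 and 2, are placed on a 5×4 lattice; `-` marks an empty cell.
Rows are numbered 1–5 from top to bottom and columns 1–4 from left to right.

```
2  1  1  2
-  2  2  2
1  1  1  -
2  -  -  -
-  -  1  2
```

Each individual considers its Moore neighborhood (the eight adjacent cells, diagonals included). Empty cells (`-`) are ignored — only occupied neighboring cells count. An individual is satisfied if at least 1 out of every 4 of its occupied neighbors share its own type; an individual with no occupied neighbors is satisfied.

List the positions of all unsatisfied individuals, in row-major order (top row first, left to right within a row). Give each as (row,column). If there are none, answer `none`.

(1,3), (4,1), (5,3), (5,4)

Row 1: (1,1)2 1/2 ✓ · (1,2)1 1/4 ✓ · (1,3)1 1/5 ✗ · (1,4)2 2/3 ✓
Row 2: (2,2)2 2/7 ✓ · (2,3)2 3/7 ✓ · (2,4)2 2/4 ✓
Row 3: (3,1)1 1/3 ✓ · (3,2)1 2/5 ✓ · (3,3)1 1/4 ✓
Row 4: (4,1)2 0/2 ✗
Row 5: (5,3)1 0/1 ✗ · (5,4)2 0/1 ✗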